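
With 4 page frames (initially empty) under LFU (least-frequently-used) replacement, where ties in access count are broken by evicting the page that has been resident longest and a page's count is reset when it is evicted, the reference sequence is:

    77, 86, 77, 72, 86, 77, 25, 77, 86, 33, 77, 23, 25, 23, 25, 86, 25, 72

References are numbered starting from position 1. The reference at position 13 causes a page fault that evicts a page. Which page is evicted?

pos 1: 77 → fault, frames {77}
pos 2: 86 → fault, frames {77,86}
pos 3: 77 → hit
pos 4: 72 → fault, frames {77,86,72}
pos 5: 86 → hit
pos 6: 77 → hit
pos 7: 25 → fault, frames {77,86,72,25}
pos 8: 77 → hit
pos 9: 86 → hit
pos 10: 33 → fault, evict 72, frames {77,86,25,33}
pos 11: 77 → hit
pos 12: 23 → fault, evict 25, frames {77,86,33,23}
pos 13: 25 → fault, evict 33, frames {77,86,23,25}
At position 13, page 33 is evicted.

33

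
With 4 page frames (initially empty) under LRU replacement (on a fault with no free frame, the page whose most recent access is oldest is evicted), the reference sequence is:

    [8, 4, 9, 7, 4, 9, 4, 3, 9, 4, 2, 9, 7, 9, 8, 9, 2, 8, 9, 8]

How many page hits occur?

12

8: miss, frames {8}
4: miss, frames {8,4}
9: miss, frames {8,4,9}
7: miss, frames {8,4,9,7}
4: hit
9: hit
4: hit
3: miss, evict 8, frames {7,9,4,3}
9: hit
4: hit
2: miss, evict 7, frames {3,9,4,2}
9: hit
7: miss, evict 3, frames {4,2,9,7}
9: hit
8: miss, evict 4, frames {2,7,9,8}
9: hit
2: hit
8: hit
9: hit
8: hit
Hits: 12.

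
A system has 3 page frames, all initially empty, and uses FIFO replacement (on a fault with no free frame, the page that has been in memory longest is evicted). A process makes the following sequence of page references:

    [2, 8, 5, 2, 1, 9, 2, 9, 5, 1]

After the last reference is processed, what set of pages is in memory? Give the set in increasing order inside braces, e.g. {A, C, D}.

{1, 2, 5}

2 → fault, frames [2]
8 → fault, frames [2, 8]
5 → fault, frames [2, 8, 5]
2 → hit
1 → fault, evict 2, frames [8, 5, 1]
9 → fault, evict 8, frames [5, 1, 9]
2 → fault, evict 5, frames [1, 9, 2]
9 → hit
5 → fault, evict 1, frames [9, 2, 5]
1 → fault, evict 9, frames [2, 5, 1]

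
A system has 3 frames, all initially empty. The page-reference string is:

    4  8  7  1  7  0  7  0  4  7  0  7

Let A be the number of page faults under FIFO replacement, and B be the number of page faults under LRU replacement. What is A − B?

1

Under FIFO: F F F F . F . . F F . . → 7 faults.
Under LRU: F F F F . F . . F . . . → 6 faults.
A − B = 7 − 6 = 1.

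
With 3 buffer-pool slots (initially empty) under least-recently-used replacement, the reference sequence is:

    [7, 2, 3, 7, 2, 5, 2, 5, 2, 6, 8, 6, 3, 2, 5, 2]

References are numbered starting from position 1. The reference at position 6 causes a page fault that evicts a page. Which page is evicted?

3

pos 1: 7 → fault, frames [7]
pos 2: 2 → fault, frames [7, 2]
pos 3: 3 → fault, frames [7, 2, 3]
pos 4: 7 → hit
pos 5: 2 → hit
pos 6: 5 → fault, evict 3, frames [7, 2, 5]
At position 6, page 3 is evicted.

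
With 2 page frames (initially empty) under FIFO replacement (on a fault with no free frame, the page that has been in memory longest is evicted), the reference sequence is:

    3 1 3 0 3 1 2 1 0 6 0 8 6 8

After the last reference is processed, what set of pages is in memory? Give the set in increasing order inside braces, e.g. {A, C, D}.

{6, 8}

3 -> miss, frames [3]
1 -> miss, frames [3, 1]
3 -> hit
0 -> miss, evict 3, frames [1, 0]
3 -> miss, evict 1, frames [0, 3]
1 -> miss, evict 0, frames [3, 1]
2 -> miss, evict 3, frames [1, 2]
1 -> hit
0 -> miss, evict 1, frames [2, 0]
6 -> miss, evict 2, frames [0, 6]
0 -> hit
8 -> miss, evict 0, frames [6, 8]
6 -> hit
8 -> hit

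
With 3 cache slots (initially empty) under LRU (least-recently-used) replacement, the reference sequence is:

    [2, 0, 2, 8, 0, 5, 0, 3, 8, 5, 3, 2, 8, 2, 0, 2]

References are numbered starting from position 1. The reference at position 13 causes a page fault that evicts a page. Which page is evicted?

5

pos 1: 2 → fault, frames (2)
pos 2: 0 → fault, frames (2 0)
pos 3: 2 → hit
pos 4: 8 → fault, frames (0 2 8)
pos 5: 0 → hit
pos 6: 5 → fault, evict 2, frames (8 0 5)
pos 7: 0 → hit
pos 8: 3 → fault, evict 8, frames (5 0 3)
pos 9: 8 → fault, evict 5, frames (0 3 8)
pos 10: 5 → fault, evict 0, frames (3 8 5)
pos 11: 3 → hit
pos 12: 2 → fault, evict 8, frames (5 3 2)
pos 13: 8 → fault, evict 5, frames (3 2 8)
At position 13, page 5 is evicted.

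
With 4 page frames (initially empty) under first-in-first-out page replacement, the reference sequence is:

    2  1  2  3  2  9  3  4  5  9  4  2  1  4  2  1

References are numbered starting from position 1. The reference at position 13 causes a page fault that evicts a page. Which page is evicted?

9

pos 1: 2 -> fault, frames (2)
pos 2: 1 -> fault, frames (2 1)
pos 3: 2 -> hit
pos 4: 3 -> fault, frames (2 1 3)
pos 5: 2 -> hit
pos 6: 9 -> fault, frames (2 1 3 9)
pos 7: 3 -> hit
pos 8: 4 -> fault, evict 2, frames (1 3 9 4)
pos 9: 5 -> fault, evict 1, frames (3 9 4 5)
pos 10: 9 -> hit
pos 11: 4 -> hit
pos 12: 2 -> fault, evict 3, frames (9 4 5 2)
pos 13: 1 -> fault, evict 9, frames (4 5 2 1)
At position 13, page 9 is evicted.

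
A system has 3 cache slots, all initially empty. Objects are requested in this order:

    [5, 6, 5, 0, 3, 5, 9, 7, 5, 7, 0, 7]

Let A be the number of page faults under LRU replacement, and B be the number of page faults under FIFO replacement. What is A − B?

Under LRU: F F . F F . F F . . F . → 7 faults.
Under FIFO: F F . F F F F F . . F . → 8 faults.
A − B = 7 − 8 = -1.

-1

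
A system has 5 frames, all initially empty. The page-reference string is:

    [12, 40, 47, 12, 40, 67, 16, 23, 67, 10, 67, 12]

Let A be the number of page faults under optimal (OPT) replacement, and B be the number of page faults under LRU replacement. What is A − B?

-1

Under OPT: F F F . . F F F . F . . → 7 faults.
Under LRU: F F F . . F F F . F . F → 8 faults.
A − B = 7 − 8 = -1.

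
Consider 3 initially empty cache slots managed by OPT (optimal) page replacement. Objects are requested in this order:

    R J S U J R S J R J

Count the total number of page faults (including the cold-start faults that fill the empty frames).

R: fault, frames (R)
J: fault, frames (R J)
S: fault, frames (R J S)
U: fault, evict S, frames (R J U)
J: hit
R: hit
S: fault, evict U, frames (R J S)
J: hit
R: hit
J: hit
Page faults: 5.

5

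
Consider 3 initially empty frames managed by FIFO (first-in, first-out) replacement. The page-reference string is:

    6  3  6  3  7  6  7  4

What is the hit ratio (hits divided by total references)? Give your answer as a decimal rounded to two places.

0.50

6 → fault, frames [6]
3 → fault, frames [6, 3]
6 → hit
3 → hit
7 → fault, frames [6, 3, 7]
6 → hit
7 → hit
4 → fault, evict 6, frames [3, 7, 4]
Hits: 4 of 8 references → 4/8 = 0.5000.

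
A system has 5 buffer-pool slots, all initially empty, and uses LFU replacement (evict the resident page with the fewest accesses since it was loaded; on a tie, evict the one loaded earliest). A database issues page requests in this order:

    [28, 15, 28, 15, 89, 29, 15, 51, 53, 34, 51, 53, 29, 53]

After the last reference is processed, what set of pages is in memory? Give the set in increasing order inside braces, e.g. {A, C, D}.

{15, 28, 29, 51, 53}

28 → fault, frames {28}
15 → fault, frames {28,15}
28 → hit
15 → hit
89 → fault, frames {28,15,89}
29 → fault, frames {28,15,89,29}
15 → hit
51 → fault, frames {28,15,89,29,51}
53 → fault, evict 89, frames {28,15,29,51,53}
34 → fault, evict 29, frames {28,15,51,53,34}
51 → hit
53 → hit
29 → fault, evict 34, frames {28,15,51,53,29}
53 → hit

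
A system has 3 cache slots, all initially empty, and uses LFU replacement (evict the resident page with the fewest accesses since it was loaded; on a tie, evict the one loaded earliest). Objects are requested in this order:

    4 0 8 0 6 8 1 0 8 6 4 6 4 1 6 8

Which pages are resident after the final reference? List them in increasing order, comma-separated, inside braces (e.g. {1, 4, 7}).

{0, 6, 8}

4: fault, frames [4]
0: fault, frames [4, 0]
8: fault, frames [4, 0, 8]
0: hit
6: fault, evict 4, frames [0, 8, 6]
8: hit
1: fault, evict 6, frames [0, 8, 1]
0: hit
8: hit
6: fault, evict 1, frames [0, 8, 6]
4: fault, evict 6, frames [0, 8, 4]
6: fault, evict 4, frames [0, 8, 6]
4: fault, evict 6, frames [0, 8, 4]
1: fault, evict 4, frames [0, 8, 1]
6: fault, evict 1, frames [0, 8, 6]
8: hit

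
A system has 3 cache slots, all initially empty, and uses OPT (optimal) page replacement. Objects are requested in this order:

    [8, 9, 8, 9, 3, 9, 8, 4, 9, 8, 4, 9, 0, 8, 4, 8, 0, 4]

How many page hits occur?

13

8 → miss, frames {8}
9 → miss, frames {8,9}
8 → hit
9 → hit
3 → miss, frames {8,9,3}
9 → hit
8 → hit
4 → miss, evict 3, frames {8,9,4}
9 → hit
8 → hit
4 → hit
9 → hit
0 → miss, evict 9, frames {8,4,0}
8 → hit
4 → hit
8 → hit
0 → hit
4 → hit
Hits: 13.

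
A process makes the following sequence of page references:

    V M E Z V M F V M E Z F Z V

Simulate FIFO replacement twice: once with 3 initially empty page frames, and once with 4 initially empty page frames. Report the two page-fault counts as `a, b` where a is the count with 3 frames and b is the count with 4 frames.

3 frames: F F F F F F F . . F F . . F → 10 faults.
4 frames: F F F F . . F F F F F F . F → 11 faults.
11 > 10: adding a frame increased faults — Belady's anomaly.

10, 11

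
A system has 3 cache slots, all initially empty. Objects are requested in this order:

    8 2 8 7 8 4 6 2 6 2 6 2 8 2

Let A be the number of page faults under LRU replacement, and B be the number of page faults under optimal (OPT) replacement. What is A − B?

Under LRU: F F . F . F F F . . . . F . → 7 faults.
Under OPT: F F . F . F F . . . . . . . → 5 faults.
A − B = 7 − 5 = 2.

2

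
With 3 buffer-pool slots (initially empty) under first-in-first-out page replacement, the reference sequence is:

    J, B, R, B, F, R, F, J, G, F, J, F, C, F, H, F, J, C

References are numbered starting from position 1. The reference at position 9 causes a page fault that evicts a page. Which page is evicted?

R

pos 1: J: fault, frames [J]
pos 2: B: fault, frames [J, B]
pos 3: R: fault, frames [J, B, R]
pos 4: B: hit
pos 5: F: fault, evict J, frames [B, R, F]
pos 6: R: hit
pos 7: F: hit
pos 8: J: fault, evict B, frames [R, F, J]
pos 9: G: fault, evict R, frames [F, J, G]
At position 9, page R is evicted.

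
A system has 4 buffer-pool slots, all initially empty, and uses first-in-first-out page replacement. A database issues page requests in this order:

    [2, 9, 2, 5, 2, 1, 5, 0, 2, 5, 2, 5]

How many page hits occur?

2 → miss, frames [2]
9 → miss, frames [2, 9]
2 → hit
5 → miss, frames [2, 9, 5]
2 → hit
1 → miss, frames [2, 9, 5, 1]
5 → hit
0 → miss, evict 2, frames [9, 5, 1, 0]
2 → miss, evict 9, frames [5, 1, 0, 2]
5 → hit
2 → hit
5 → hit
Hits: 6.

6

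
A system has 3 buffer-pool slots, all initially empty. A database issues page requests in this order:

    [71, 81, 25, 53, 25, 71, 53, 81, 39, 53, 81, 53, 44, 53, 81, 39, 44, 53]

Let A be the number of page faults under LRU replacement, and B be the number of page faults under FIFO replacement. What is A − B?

Under LRU: F F F F . F . F F . . . F . . F F F → 11 faults.
Under FIFO: F F F F . F . F F F . . F . F F . F → 12 faults.
A − B = 11 − 12 = -1.

-1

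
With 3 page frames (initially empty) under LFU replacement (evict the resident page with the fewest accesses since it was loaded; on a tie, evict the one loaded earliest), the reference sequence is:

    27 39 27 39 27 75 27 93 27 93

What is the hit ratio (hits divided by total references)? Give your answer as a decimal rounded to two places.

27 → miss, frames (27)
39 → miss, frames (27 39)
27 → hit
39 → hit
27 → hit
75 → miss, frames (27 39 75)
27 → hit
93 → miss, evict 75, frames (27 39 93)
27 → hit
93 → hit
Hits: 6 of 10 references → 6/10 = 0.6000.

0.60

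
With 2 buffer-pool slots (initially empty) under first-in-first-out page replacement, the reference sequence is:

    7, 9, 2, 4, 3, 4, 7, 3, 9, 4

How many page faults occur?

7: fault, frames (7)
9: fault, frames (7 9)
2: fault, evict 7, frames (9 2)
4: fault, evict 9, frames (2 4)
3: fault, evict 2, frames (4 3)
4: hit
7: fault, evict 4, frames (3 7)
3: hit
9: fault, evict 3, frames (7 9)
4: fault, evict 7, frames (9 4)
Page faults: 8.

8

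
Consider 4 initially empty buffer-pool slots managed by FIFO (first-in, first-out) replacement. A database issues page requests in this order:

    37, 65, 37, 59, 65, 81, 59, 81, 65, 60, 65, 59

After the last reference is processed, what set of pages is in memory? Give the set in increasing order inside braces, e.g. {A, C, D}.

37 -> miss, frames [37]
65 -> miss, frames [37, 65]
37 -> hit
59 -> miss, frames [37, 65, 59]
65 -> hit
81 -> miss, frames [37, 65, 59, 81]
59 -> hit
81 -> hit
65 -> hit
60 -> miss, evict 37, frames [65, 59, 81, 60]
65 -> hit
59 -> hit

{59, 60, 65, 81}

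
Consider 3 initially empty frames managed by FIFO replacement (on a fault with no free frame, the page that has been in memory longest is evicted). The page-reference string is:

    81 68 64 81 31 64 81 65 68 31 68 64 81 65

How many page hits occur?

3

81 -> miss, frames {81}
68 -> miss, frames {81,68}
64 -> miss, frames {81,68,64}
81 -> hit
31 -> miss, evict 81, frames {68,64,31}
64 -> hit
81 -> miss, evict 68, frames {64,31,81}
65 -> miss, evict 64, frames {31,81,65}
68 -> miss, evict 31, frames {81,65,68}
31 -> miss, evict 81, frames {65,68,31}
68 -> hit
64 -> miss, evict 65, frames {68,31,64}
81 -> miss, evict 68, frames {31,64,81}
65 -> miss, evict 31, frames {64,81,65}
Hits: 3.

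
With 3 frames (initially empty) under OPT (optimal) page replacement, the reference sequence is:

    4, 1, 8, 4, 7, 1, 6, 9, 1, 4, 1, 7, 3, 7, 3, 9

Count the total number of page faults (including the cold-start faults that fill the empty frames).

8

4: miss, frames (4)
1: miss, frames (4 1)
8: miss, frames (4 1 8)
4: hit
7: miss, evict 8, frames (4 1 7)
1: hit
6: miss, evict 7, frames (4 1 6)
9: miss, evict 6, frames (4 1 9)
1: hit
4: hit
1: hit
7: miss, evict 1, frames (4 9 7)
3: miss, evict 4, frames (9 7 3)
7: hit
3: hit
9: hit
Page faults: 8.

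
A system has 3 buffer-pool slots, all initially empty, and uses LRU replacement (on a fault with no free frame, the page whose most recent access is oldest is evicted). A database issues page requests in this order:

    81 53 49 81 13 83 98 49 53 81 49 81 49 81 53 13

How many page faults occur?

81 → fault, frames {81}
53 → fault, frames {81,53}
49 → fault, frames {81,53,49}
81 → hit
13 → fault, evict 53, frames {49,81,13}
83 → fault, evict 49, frames {81,13,83}
98 → fault, evict 81, frames {13,83,98}
49 → fault, evict 13, frames {83,98,49}
53 → fault, evict 83, frames {98,49,53}
81 → fault, evict 98, frames {49,53,81}
49 → hit
81 → hit
49 → hit
81 → hit
53 → hit
13 → fault, evict 49, frames {81,53,13}
Page faults: 10.

10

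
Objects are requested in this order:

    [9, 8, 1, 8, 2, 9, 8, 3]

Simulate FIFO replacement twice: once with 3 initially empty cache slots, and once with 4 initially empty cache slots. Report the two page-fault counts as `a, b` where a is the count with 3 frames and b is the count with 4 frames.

7, 5

3 frames: F F F . F F F F → 7 faults.
4 frames: F F F . F . . F → 5 faults.
5 < 7: adding a frame reduced faults, as is typical.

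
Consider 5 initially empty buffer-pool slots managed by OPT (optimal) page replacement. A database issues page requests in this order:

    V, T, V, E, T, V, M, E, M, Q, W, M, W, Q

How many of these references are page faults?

V -> fault, frames (V)
T -> fault, frames (V T)
V -> hit
E -> fault, frames (V T E)
T -> hit
V -> hit
M -> fault, frames (V T E M)
E -> hit
M -> hit
Q -> fault, frames (V T E M Q)
W -> fault, evict E, frames (V T M Q W)
M -> hit
W -> hit
Q -> hit
Page faults: 6.

6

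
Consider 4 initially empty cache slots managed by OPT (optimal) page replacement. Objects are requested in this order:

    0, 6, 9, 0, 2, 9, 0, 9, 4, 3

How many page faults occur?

0 -> fault, frames {0}
6 -> fault, frames {0,6}
9 -> fault, frames {0,6,9}
0 -> hit
2 -> fault, frames {0,6,9,2}
9 -> hit
0 -> hit
9 -> hit
4 -> fault, evict 2, frames {0,6,9,4}
3 -> fault, evict 4, frames {0,6,9,3}
Page faults: 6.

6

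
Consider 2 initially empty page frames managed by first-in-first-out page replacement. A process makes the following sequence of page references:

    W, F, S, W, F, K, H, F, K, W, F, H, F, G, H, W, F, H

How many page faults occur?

16

W -> fault, frames (W)
F -> fault, frames (W F)
S -> fault, evict W, frames (F S)
W -> fault, evict F, frames (S W)
F -> fault, evict S, frames (W F)
K -> fault, evict W, frames (F K)
H -> fault, evict F, frames (K H)
F -> fault, evict K, frames (H F)
K -> fault, evict H, frames (F K)
W -> fault, evict F, frames (K W)
F -> fault, evict K, frames (W F)
H -> fault, evict W, frames (F H)
F -> hit
G -> fault, evict F, frames (H G)
H -> hit
W -> fault, evict H, frames (G W)
F -> fault, evict G, frames (W F)
H -> fault, evict W, frames (F H)
Page faults: 16.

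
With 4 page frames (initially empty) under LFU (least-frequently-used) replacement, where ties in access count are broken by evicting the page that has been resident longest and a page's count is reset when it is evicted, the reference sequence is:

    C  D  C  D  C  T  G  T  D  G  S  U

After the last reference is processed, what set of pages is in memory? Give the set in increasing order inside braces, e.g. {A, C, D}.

C: miss, frames [C]
D: miss, frames [C, D]
C: hit
D: hit
C: hit
T: miss, frames [C, D, T]
G: miss, frames [C, D, T, G]
T: hit
D: hit
G: hit
S: miss, evict T, frames [C, D, G, S]
U: miss, evict S, frames [C, D, G, U]

{C, D, G, U}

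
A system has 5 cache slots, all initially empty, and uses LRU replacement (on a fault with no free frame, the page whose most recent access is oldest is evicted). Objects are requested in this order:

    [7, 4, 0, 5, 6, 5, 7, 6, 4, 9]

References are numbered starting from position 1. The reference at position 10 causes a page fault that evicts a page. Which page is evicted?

0

pos 1: 7 -> fault, frames [7]
pos 2: 4 -> fault, frames [7, 4]
pos 3: 0 -> fault, frames [7, 4, 0]
pos 4: 5 -> fault, frames [7, 4, 0, 5]
pos 5: 6 -> fault, frames [7, 4, 0, 5, 6]
pos 6: 5 -> hit
pos 7: 7 -> hit
pos 8: 6 -> hit
pos 9: 4 -> hit
pos 10: 9 -> fault, evict 0, frames [5, 7, 6, 4, 9]
At position 10, page 0 is evicted.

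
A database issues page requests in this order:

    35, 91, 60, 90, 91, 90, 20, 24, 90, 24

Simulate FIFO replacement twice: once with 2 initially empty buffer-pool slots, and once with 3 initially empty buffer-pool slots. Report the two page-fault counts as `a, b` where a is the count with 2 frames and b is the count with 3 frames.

2 frames: F F F F F . F F F . → 8 faults.
3 frames: F F F F . . F F . . → 6 faults.
6 < 8: adding a frame reduced faults, as is typical.

8, 6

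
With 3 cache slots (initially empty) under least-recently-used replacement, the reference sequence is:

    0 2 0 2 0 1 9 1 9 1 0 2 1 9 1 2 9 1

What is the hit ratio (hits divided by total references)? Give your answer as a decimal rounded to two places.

0.67

0 -> miss, frames (0)
2 -> miss, frames (0 2)
0 -> hit
2 -> hit
0 -> hit
1 -> miss, frames (2 0 1)
9 -> miss, evict 2, frames (0 1 9)
1 -> hit
9 -> hit
1 -> hit
0 -> hit
2 -> miss, evict 9, frames (1 0 2)
1 -> hit
9 -> miss, evict 0, frames (2 1 9)
1 -> hit
2 -> hit
9 -> hit
1 -> hit
Hits: 12 of 18 references → 12/18 = 0.6667.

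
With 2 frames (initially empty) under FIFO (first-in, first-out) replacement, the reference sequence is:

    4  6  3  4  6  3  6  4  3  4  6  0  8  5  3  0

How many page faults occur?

4: fault, frames (4)
6: fault, frames (4 6)
3: fault, evict 4, frames (6 3)
4: fault, evict 6, frames (3 4)
6: fault, evict 3, frames (4 6)
3: fault, evict 4, frames (6 3)
6: hit
4: fault, evict 6, frames (3 4)
3: hit
4: hit
6: fault, evict 3, frames (4 6)
0: fault, evict 4, frames (6 0)
8: fault, evict 6, frames (0 8)
5: fault, evict 0, frames (8 5)
3: fault, evict 8, frames (5 3)
0: fault, evict 5, frames (3 0)
Page faults: 13.

13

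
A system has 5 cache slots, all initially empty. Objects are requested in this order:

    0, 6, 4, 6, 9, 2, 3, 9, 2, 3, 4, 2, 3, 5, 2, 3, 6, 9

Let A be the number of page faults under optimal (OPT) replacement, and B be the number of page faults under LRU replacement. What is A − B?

-2

Under OPT: F F F . F F F . . . . . . F . . . . → 7 faults.
Under LRU: F F F . F F F . . . . . . F . . F F → 9 faults.
A − B = 7 − 9 = -2.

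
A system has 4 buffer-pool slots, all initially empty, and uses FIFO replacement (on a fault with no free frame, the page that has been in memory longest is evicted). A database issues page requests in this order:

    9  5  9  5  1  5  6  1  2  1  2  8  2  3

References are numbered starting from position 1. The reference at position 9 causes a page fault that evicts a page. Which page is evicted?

pos 1: 9 -> fault, frames {9}
pos 2: 5 -> fault, frames {9,5}
pos 3: 9 -> hit
pos 4: 5 -> hit
pos 5: 1 -> fault, frames {9,5,1}
pos 6: 5 -> hit
pos 7: 6 -> fault, frames {9,5,1,6}
pos 8: 1 -> hit
pos 9: 2 -> fault, evict 9, frames {5,1,6,2}
At position 9, page 9 is evicted.

9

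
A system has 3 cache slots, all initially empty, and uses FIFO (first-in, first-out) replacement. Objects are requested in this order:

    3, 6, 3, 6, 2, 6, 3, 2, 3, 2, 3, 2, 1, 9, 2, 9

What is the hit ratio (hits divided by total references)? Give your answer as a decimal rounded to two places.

0.69

3 → miss, frames [3]
6 → miss, frames [3, 6]
3 → hit
6 → hit
2 → miss, frames [3, 6, 2]
6 → hit
3 → hit
2 → hit
3 → hit
2 → hit
3 → hit
2 → hit
1 → miss, evict 3, frames [6, 2, 1]
9 → miss, evict 6, frames [2, 1, 9]
2 → hit
9 → hit
Hits: 11 of 16 references → 11/16 = 0.6875.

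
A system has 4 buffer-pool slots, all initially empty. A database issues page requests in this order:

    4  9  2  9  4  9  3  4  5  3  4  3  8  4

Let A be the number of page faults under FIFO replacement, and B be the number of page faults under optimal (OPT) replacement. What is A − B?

Under FIFO: F F F . . . F . F . F . F . → 7 faults.
Under OPT: F F F . . . F . F . . . F . → 6 faults.
A − B = 7 − 6 = 1.

1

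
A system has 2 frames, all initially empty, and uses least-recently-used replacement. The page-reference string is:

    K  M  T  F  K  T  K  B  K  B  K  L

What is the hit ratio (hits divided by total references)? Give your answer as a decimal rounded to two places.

0.33

K: fault, frames (K)
M: fault, frames (K M)
T: fault, evict K, frames (M T)
F: fault, evict M, frames (T F)
K: fault, evict T, frames (F K)
T: fault, evict F, frames (K T)
K: hit
B: fault, evict T, frames (K B)
K: hit
B: hit
K: hit
L: fault, evict B, frames (K L)
Hits: 4 of 12 references → 4/12 = 0.3333.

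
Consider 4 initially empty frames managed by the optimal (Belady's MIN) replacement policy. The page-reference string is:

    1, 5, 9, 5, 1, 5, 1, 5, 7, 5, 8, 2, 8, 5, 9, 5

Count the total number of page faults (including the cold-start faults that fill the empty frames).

1 -> fault, frames (1)
5 -> fault, frames (1 5)
9 -> fault, frames (1 5 9)
5 -> hit
1 -> hit
5 -> hit
1 -> hit
5 -> hit
7 -> fault, frames (1 5 9 7)
5 -> hit
8 -> fault, evict 7, frames (1 5 9 8)
2 -> fault, evict 1, frames (5 9 8 2)
8 -> hit
5 -> hit
9 -> hit
5 -> hit
Page faults: 6.

6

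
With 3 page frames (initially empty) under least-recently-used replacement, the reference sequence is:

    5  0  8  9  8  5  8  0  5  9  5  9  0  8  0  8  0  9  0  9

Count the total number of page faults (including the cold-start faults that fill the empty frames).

8

5 → miss, frames (5)
0 → miss, frames (5 0)
8 → miss, frames (5 0 8)
9 → miss, evict 5, frames (0 8 9)
8 → hit
5 → miss, evict 0, frames (9 8 5)
8 → hit
0 → miss, evict 9, frames (5 8 0)
5 → hit
9 → miss, evict 8, frames (0 5 9)
5 → hit
9 → hit
0 → hit
8 → miss, evict 5, frames (9 0 8)
0 → hit
8 → hit
0 → hit
9 → hit
0 → hit
9 → hit
Page faults: 8.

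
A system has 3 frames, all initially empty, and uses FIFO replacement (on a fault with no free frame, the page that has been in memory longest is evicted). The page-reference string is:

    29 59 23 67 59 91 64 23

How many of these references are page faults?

7

29 -> miss, frames [29]
59 -> miss, frames [29, 59]
23 -> miss, frames [29, 59, 23]
67 -> miss, evict 29, frames [59, 23, 67]
59 -> hit
91 -> miss, evict 59, frames [23, 67, 91]
64 -> miss, evict 23, frames [67, 91, 64]
23 -> miss, evict 67, frames [91, 64, 23]
Page faults: 7.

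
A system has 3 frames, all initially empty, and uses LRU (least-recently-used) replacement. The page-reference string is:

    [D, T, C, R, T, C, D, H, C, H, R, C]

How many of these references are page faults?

7

D: fault, frames [D]
T: fault, frames [D, T]
C: fault, frames [D, T, C]
R: fault, evict D, frames [T, C, R]
T: hit
C: hit
D: fault, evict R, frames [T, C, D]
H: fault, evict T, frames [C, D, H]
C: hit
H: hit
R: fault, evict D, frames [C, H, R]
C: hit
Page faults: 7.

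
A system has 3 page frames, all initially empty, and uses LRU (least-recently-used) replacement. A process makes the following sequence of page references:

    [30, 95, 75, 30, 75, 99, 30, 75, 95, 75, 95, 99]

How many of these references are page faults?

6

30: fault, frames (30)
95: fault, frames (30 95)
75: fault, frames (30 95 75)
30: hit
75: hit
99: fault, evict 95, frames (30 75 99)
30: hit
75: hit
95: fault, evict 99, frames (30 75 95)
75: hit
95: hit
99: fault, evict 30, frames (75 95 99)
Page faults: 6.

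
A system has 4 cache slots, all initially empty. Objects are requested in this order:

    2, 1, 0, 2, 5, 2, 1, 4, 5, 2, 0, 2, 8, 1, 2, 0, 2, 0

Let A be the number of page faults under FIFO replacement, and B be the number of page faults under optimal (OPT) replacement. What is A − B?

Under FIFO: F F F . F . . F . F . . F F . F . . → 9 faults.
Under OPT: F F F . F . . F . . . . F F . . . . → 7 faults.
A − B = 9 − 7 = 2.

2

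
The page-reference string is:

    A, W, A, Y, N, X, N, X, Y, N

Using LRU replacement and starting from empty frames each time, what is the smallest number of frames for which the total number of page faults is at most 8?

2

f=1: 10 faults
f=2: 7 faults
f=3: 5 faults
f=4: 5 faults
f=5: 5 faults
Smallest f with faults ≤ 8 is 2.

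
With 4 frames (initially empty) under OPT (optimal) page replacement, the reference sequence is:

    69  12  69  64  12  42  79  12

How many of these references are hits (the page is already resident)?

69 -> fault, frames {69}
12 -> fault, frames {69,12}
69 -> hit
64 -> fault, frames {69,12,64}
12 -> hit
42 -> fault, frames {69,12,64,42}
79 -> fault, evict 42, frames {69,12,64,79}
12 -> hit
Hits: 3.

3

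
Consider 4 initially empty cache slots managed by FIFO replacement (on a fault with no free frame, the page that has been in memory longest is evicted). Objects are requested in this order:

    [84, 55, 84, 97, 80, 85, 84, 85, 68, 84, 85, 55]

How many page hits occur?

4

84 → miss, frames {84}
55 → miss, frames {84,55}
84 → hit
97 → miss, frames {84,55,97}
80 → miss, frames {84,55,97,80}
85 → miss, evict 84, frames {55,97,80,85}
84 → miss, evict 55, frames {97,80,85,84}
85 → hit
68 → miss, evict 97, frames {80,85,84,68}
84 → hit
85 → hit
55 → miss, evict 80, frames {85,84,68,55}
Hits: 4.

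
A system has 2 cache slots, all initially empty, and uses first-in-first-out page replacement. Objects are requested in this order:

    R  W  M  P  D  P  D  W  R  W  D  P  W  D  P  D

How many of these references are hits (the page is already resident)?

4

R: fault, frames [R]
W: fault, frames [R, W]
M: fault, evict R, frames [W, M]
P: fault, evict W, frames [M, P]
D: fault, evict M, frames [P, D]
P: hit
D: hit
W: fault, evict P, frames [D, W]
R: fault, evict D, frames [W, R]
W: hit
D: fault, evict W, frames [R, D]
P: fault, evict R, frames [D, P]
W: fault, evict D, frames [P, W]
D: fault, evict P, frames [W, D]
P: fault, evict W, frames [D, P]
D: hit
Hits: 4.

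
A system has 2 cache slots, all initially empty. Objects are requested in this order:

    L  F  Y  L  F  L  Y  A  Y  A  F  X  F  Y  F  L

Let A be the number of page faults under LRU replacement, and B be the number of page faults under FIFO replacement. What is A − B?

-1

Under LRU: F F F F F . F F . . F F . F . F → 11 faults.
Under FIFO: F F F F F . F F . . F F . F F F → 12 faults.
A − B = 11 − 12 = -1.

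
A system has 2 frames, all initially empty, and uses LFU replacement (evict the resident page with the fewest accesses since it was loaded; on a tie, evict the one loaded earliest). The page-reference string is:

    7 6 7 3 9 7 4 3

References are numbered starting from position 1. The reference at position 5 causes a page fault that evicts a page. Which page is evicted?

3

pos 1: 7: fault, frames [7]
pos 2: 6: fault, frames [7, 6]
pos 3: 7: hit
pos 4: 3: fault, evict 6, frames [7, 3]
pos 5: 9: fault, evict 3, frames [7, 9]
At position 5, page 3 is evicted.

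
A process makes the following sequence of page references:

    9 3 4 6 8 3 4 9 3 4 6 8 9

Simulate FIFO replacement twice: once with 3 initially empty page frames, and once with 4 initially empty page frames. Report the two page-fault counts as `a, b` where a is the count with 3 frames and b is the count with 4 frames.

10, 11

3 frames: F F F F F F F F . . F F . → 10 faults.
4 frames: F F F F F . . F F F F F F → 11 faults.
11 > 10: adding a frame increased faults — Belady's anomaly.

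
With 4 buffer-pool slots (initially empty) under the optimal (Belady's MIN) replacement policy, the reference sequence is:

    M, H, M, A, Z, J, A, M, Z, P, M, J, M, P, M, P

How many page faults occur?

M: miss, frames (M)
H: miss, frames (M H)
M: hit
A: miss, frames (M H A)
Z: miss, frames (M H A Z)
J: miss, evict H, frames (M A Z J)
A: hit
M: hit
Z: hit
P: miss, evict Z, frames (M A J P)
M: hit
J: hit
M: hit
P: hit
M: hit
P: hit
Page faults: 6.

6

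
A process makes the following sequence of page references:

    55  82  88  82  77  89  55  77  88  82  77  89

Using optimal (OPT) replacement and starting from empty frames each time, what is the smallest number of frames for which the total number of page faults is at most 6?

4

f=1: 12 faults
f=2: 9 faults
f=3: 7 faults
f=4: 6 faults
f=5: 5 faults
Smallest f with faults ≤ 6 is 4.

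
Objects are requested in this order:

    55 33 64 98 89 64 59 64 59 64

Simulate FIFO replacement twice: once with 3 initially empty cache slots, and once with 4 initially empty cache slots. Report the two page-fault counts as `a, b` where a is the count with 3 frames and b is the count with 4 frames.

3 frames: F F F F F . F F . . → 7 faults.
4 frames: F F F F F . F . . . → 6 faults.
6 < 7: adding a frame reduced faults, as is typical.

7, 6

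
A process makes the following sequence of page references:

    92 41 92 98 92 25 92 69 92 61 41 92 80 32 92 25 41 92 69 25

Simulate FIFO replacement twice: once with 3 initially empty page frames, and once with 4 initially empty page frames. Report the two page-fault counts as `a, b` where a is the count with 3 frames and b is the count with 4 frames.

3 frames: F F . F . F F F . F F F F F . F F F F F → 16 faults.
4 frames: F F . F . F . F F F F . F F F F F . F . → 14 faults.
14 < 16: adding a frame reduced faults, as is typical.

16, 14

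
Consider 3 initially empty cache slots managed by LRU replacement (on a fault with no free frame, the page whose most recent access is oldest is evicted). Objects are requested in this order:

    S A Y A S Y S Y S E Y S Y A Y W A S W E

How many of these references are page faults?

S → fault, frames [S]
A → fault, frames [S, A]
Y → fault, frames [S, A, Y]
A → hit
S → hit
Y → hit
S → hit
Y → hit
S → hit
E → fault, evict A, frames [Y, S, E]
Y → hit
S → hit
Y → hit
A → fault, evict E, frames [S, Y, A]
Y → hit
W → fault, evict S, frames [A, Y, W]
A → hit
S → fault, evict Y, frames [W, A, S]
W → hit
E → fault, evict A, frames [S, W, E]
Page faults: 8.

8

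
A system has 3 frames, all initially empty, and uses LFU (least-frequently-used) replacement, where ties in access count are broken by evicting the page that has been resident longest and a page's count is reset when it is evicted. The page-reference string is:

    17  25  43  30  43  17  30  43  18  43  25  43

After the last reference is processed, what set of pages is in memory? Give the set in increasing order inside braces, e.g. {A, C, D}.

{25, 30, 43}

17: miss, frames (17)
25: miss, frames (17 25)
43: miss, frames (17 25 43)
30: miss, evict 17, frames (25 43 30)
43: hit
17: miss, evict 25, frames (43 30 17)
30: hit
43: hit
18: miss, evict 17, frames (43 30 18)
43: hit
25: miss, evict 18, frames (43 30 25)
43: hit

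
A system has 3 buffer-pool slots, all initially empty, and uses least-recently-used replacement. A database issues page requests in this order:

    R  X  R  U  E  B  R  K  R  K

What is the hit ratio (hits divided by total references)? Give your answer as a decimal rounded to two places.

R → fault, frames (R)
X → fault, frames (R X)
R → hit
U → fault, frames (X R U)
E → fault, evict X, frames (R U E)
B → fault, evict R, frames (U E B)
R → fault, evict U, frames (E B R)
K → fault, evict E, frames (B R K)
R → hit
K → hit
Hits: 3 of 10 references → 3/10 = 0.3000.

0.30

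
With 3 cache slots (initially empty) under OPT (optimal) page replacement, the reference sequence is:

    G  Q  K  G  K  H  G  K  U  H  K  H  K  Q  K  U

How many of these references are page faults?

6

G -> miss, frames [G]
Q -> miss, frames [G, Q]
K -> miss, frames [G, Q, K]
G -> hit
K -> hit
H -> miss, evict Q, frames [G, K, H]
G -> hit
K -> hit
U -> miss, evict G, frames [K, H, U]
H -> hit
K -> hit
H -> hit
K -> hit
Q -> miss, evict H, frames [K, U, Q]
K -> hit
U -> hit
Page faults: 6.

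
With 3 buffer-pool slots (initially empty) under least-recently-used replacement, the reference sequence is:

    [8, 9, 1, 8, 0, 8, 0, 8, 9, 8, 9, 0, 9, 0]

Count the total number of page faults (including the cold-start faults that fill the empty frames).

8 -> miss, frames [8]
9 -> miss, frames [8, 9]
1 -> miss, frames [8, 9, 1]
8 -> hit
0 -> miss, evict 9, frames [1, 8, 0]
8 -> hit
0 -> hit
8 -> hit
9 -> miss, evict 1, frames [0, 8, 9]
8 -> hit
9 -> hit
0 -> hit
9 -> hit
0 -> hit
Page faults: 5.

5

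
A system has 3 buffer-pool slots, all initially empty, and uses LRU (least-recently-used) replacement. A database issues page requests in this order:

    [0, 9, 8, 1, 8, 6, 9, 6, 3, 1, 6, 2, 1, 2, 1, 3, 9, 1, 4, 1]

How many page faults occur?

0 -> miss, frames {0}
9 -> miss, frames {0,9}
8 -> miss, frames {0,9,8}
1 -> miss, evict 0, frames {9,8,1}
8 -> hit
6 -> miss, evict 9, frames {1,8,6}
9 -> miss, evict 1, frames {8,6,9}
6 -> hit
3 -> miss, evict 8, frames {9,6,3}
1 -> miss, evict 9, frames {6,3,1}
6 -> hit
2 -> miss, evict 3, frames {1,6,2}
1 -> hit
2 -> hit
1 -> hit
3 -> miss, evict 6, frames {2,1,3}
9 -> miss, evict 2, frames {1,3,9}
1 -> hit
4 -> miss, evict 3, frames {9,1,4}
1 -> hit
Page faults: 12.

12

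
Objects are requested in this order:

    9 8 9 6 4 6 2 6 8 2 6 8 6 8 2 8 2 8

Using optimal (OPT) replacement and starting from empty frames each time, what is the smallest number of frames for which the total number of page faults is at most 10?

2

f=1: 18 faults
f=2: 8 faults
f=3: 5 faults
f=4: 5 faults
f=5: 5 faults
Smallest f with faults ≤ 10 is 2.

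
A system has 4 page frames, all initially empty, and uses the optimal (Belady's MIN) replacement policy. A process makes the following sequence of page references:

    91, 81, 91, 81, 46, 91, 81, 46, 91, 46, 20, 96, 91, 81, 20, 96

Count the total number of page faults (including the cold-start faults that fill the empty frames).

91: miss, frames {91}
81: miss, frames {91,81}
91: hit
81: hit
46: miss, frames {91,81,46}
91: hit
81: hit
46: hit
91: hit
46: hit
20: miss, frames {91,81,46,20}
96: miss, evict 46, frames {91,81,20,96}
91: hit
81: hit
20: hit
96: hit
Page faults: 5.

5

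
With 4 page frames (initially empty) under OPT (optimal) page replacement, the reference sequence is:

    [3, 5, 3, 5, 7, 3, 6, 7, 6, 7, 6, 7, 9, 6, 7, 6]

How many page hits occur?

11

3 → miss, frames [3]
5 → miss, frames [3, 5]
3 → hit
5 → hit
7 → miss, frames [3, 5, 7]
3 → hit
6 → miss, frames [3, 5, 7, 6]
7 → hit
6 → hit
7 → hit
6 → hit
7 → hit
9 → miss, evict 5, frames [3, 7, 6, 9]
6 → hit
7 → hit
6 → hit
Hits: 11.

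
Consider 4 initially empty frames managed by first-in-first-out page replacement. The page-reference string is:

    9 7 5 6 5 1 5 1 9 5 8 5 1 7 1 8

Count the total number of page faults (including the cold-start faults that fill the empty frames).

10

9 → fault, frames {9}
7 → fault, frames {9,7}
5 → fault, frames {9,7,5}
6 → fault, frames {9,7,5,6}
5 → hit
1 → fault, evict 9, frames {7,5,6,1}
5 → hit
1 → hit
9 → fault, evict 7, frames {5,6,1,9}
5 → hit
8 → fault, evict 5, frames {6,1,9,8}
5 → fault, evict 6, frames {1,9,8,5}
1 → hit
7 → fault, evict 1, frames {9,8,5,7}
1 → fault, evict 9, frames {8,5,7,1}
8 → hit
Page faults: 10.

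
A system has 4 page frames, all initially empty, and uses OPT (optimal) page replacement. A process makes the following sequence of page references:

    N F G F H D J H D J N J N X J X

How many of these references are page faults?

N: fault, frames (N)
F: fault, frames (N F)
G: fault, frames (N F G)
F: hit
H: fault, frames (N F G H)
D: fault, evict G, frames (N F H D)
J: fault, evict F, frames (N H D J)
H: hit
D: hit
J: hit
N: hit
J: hit
N: hit
X: fault, evict D, frames (N H J X)
J: hit
X: hit
Page faults: 7.

7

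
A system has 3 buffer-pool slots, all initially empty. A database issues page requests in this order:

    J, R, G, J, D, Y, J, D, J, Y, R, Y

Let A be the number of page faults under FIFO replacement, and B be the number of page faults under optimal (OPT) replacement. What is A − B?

1

Under FIFO: F F F . F F F . . . F . → 7 faults.
Under OPT: F F F . F F . . . . F . → 6 faults.
A − B = 7 − 6 = 1.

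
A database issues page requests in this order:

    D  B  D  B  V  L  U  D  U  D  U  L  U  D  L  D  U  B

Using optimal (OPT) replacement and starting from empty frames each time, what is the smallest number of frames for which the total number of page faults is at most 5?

4

f=1: 18 faults
f=2: 9 faults
f=3: 6 faults
f=4: 5 faults
f=5: 5 faults
Smallest f with faults ≤ 5 is 4.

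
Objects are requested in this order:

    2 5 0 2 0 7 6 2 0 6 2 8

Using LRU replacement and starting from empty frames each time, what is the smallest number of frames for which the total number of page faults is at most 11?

2

f=1: 12 faults
f=2: 11 faults
f=3: 8 faults
f=4: 6 faults
f=5: 6 faults
f=6: 6 faults
Smallest f with faults ≤ 11 is 2.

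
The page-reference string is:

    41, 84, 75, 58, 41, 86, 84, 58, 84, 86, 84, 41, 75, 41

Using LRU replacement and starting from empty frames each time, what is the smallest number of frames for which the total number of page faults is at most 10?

f=1: 14 faults
f=2: 11 faults
f=3: 10 faults
f=4: 7 faults
f=5: 5 faults
Smallest f with faults ≤ 10 is 3.

3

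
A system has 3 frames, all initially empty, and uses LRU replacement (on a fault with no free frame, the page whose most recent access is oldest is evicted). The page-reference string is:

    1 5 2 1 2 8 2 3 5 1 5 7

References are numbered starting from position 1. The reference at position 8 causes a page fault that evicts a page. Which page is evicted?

1

pos 1: 1 -> miss, frames {1}
pos 2: 5 -> miss, frames {1,5}
pos 3: 2 -> miss, frames {1,5,2}
pos 4: 1 -> hit
pos 5: 2 -> hit
pos 6: 8 -> miss, evict 5, frames {1,2,8}
pos 7: 2 -> hit
pos 8: 3 -> miss, evict 1, frames {8,2,3}
At position 8, page 1 is evicted.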